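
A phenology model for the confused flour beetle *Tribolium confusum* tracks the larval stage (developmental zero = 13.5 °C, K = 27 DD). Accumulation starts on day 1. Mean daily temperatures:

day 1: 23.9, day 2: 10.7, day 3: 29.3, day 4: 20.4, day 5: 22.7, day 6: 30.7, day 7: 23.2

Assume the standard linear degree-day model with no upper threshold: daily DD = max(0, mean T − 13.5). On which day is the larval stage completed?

Daily DD above 13.5 °C: 10.4, 0.0, 15.8, 6.9, 9.2, 17.2, 9.7.
Cumulative: 10.4, 10.4, 26.2, 33.1, 42.3, 59.5, 69.2.
The total first reaches 27 DD on day 4.

day 4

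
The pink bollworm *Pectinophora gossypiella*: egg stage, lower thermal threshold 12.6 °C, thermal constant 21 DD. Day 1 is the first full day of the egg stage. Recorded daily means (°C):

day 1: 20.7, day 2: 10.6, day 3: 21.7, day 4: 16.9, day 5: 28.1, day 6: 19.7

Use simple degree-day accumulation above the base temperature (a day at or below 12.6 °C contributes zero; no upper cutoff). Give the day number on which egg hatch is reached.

Daily DD above 12.6 °C: 8.1, 0.0, 9.1, 4.3, 15.5, 7.1.
Cumulative: 8.1, 8.1, 17.2, 21.5, 37.0, 44.1.
The total first reaches 21 DD on day 4.

day 4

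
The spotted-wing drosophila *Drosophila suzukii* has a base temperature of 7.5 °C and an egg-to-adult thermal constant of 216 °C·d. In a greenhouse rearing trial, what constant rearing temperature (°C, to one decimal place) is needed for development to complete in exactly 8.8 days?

Required daily accumulation = 216 / 8.8 = 24.545 DD/day.
T = T_base + 24.545 = 7.5 + 24.545 = 32.045 ≈ 32.0 °C.

32.0 °C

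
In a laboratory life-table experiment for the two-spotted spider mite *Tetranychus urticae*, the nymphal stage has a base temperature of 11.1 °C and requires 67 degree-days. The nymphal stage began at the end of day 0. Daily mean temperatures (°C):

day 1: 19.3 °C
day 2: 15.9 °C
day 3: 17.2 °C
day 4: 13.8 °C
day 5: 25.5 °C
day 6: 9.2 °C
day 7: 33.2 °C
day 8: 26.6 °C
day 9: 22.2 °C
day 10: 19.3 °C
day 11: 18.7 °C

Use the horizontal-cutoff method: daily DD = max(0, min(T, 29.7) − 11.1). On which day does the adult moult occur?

day 8

Daily DD above 11.1 °C (capped at 18.6): 8.2, 4.8, 6.1, 2.7, 14.4, 0.0, 18.6, 15.5, 11.1, 8.2, 7.6.
Cumulative: 8.2, 13.0, 19.1, 21.8, 36.2, 36.2, 54.8, 70.3, 81.4, 89.6, 97.2.
The total first reaches 67 DD on day 8.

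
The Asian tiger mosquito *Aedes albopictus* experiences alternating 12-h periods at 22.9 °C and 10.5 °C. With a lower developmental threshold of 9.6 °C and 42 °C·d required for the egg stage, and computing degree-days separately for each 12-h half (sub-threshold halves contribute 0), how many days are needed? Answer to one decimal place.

5.9 days

Day half: max(0, 22.9 − 9.6) × 0.5 = 13.3 × 0.5 = 6.65 DD.
Night half: max(0, 10.5 − 9.6) × 0.5 = 0.9 × 0.5 = 0.45 DD.
Per 24 h: 7.10 DD/day.
Duration = 42 / 7.10 = 5.915 ≈ 5.9 days.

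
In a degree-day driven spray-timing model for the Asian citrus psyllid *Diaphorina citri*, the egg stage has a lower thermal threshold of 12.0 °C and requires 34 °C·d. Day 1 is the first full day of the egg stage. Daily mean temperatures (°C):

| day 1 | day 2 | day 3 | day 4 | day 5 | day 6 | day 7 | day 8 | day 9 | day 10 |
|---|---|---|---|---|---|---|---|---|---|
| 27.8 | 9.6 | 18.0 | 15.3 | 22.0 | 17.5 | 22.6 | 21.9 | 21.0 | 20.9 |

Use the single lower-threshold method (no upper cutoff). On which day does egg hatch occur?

Daily DD above 12.0 °C: 15.8, 0.0, 6.0, 3.3, 10.0, 5.5, 10.6, 9.9, 9.0, 8.9.
Cumulative: 15.8, 15.8, 21.8, 25.1, 35.1, 40.6, 51.2, 61.1, 70.1, 79.0.
The total first reaches 34 DD on day 5.

day 5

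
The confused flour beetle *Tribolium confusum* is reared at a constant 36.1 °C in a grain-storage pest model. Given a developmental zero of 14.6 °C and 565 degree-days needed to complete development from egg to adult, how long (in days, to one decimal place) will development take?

Daily accumulation = 36.1 − 14.6 = 21.5 DD/day.
Duration = 565 / 21.5 = 26.279 ≈ 26.3 days.

26.3 days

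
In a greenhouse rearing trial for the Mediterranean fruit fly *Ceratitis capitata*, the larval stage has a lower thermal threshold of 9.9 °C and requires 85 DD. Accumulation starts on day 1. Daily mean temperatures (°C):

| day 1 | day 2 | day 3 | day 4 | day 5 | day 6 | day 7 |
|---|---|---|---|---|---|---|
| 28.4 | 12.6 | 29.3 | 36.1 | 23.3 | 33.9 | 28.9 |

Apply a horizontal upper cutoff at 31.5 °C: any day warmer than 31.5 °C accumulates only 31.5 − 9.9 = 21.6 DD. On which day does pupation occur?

Daily DD above 9.9 °C (capped at 21.6): 18.5, 2.7, 19.4, 21.6, 13.4, 21.6, 19.0.
Cumulative: 18.5, 21.2, 40.6, 62.2, 75.6, 97.2, 116.2.
The total first reaches 85 DD on day 6.

day 6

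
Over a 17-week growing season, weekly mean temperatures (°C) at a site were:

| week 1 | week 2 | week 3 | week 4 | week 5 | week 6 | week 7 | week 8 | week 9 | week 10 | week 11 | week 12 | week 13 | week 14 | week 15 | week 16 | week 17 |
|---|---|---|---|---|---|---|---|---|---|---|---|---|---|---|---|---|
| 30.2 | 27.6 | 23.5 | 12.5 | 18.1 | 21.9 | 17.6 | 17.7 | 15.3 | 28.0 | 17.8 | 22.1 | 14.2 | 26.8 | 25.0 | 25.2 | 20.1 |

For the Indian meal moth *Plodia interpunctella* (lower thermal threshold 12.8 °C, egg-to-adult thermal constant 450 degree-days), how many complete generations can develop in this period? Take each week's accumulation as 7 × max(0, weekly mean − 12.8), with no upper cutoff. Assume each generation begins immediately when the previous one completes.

2 generations

Weekly DD (7 × max(0, T̄ − 12.8)): 121.8, 103.6, 74.9, 0.0, 37.1, 63.7, 33.6, 34.3, 17.5, 106.4, 35.0, 65.1, 9.8, 98.0, 85.4, 86.8, 51.1.
Season total = 1024.1 DD.
Complete generations = ⌊1024.1 / 450⌋ = 2.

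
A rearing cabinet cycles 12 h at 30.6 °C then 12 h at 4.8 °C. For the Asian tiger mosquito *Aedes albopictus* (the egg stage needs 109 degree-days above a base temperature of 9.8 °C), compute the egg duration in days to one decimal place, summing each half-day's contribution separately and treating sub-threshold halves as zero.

Day half: max(0, 30.6 − 9.8) × 0.5 = 20.8 × 0.5 = 10.40 DD.
Night half: max(0, 4.8 − 9.8) × 0.5 = 0.0 × 0.5 = 0.00 DD.
Per 24 h: 10.40 DD/day.
Duration = 109 / 10.40 = 10.481 ≈ 10.5 days.

10.5 days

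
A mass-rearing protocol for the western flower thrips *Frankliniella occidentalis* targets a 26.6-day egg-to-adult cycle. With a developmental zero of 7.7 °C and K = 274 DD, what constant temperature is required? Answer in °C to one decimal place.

Required daily accumulation = 274 / 26.6 = 10.301 DD/day.
T = T_base + 10.301 = 7.7 + 10.301 = 18.001 ≈ 18.0 °C.

18.0 °C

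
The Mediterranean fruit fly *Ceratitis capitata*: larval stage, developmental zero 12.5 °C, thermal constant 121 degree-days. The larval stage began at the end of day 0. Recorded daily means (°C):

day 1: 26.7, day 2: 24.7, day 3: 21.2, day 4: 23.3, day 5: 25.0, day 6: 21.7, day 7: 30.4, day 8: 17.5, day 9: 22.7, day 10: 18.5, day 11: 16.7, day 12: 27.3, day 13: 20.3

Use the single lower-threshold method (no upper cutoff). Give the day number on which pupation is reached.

day 12

Daily DD above 12.5 °C: 14.2, 12.2, 8.7, 10.8, 12.5, 9.2, 17.9, 5.0, 10.2, 6.0, 4.2, 14.8, 7.8.
Cumulative: 14.2, 26.4, 35.1, 45.9, 58.4, 67.6, 85.5, 90.5, 100.7, 106.7, 110.9, 125.7, 133.5.
The total first reaches 121 DD on day 12.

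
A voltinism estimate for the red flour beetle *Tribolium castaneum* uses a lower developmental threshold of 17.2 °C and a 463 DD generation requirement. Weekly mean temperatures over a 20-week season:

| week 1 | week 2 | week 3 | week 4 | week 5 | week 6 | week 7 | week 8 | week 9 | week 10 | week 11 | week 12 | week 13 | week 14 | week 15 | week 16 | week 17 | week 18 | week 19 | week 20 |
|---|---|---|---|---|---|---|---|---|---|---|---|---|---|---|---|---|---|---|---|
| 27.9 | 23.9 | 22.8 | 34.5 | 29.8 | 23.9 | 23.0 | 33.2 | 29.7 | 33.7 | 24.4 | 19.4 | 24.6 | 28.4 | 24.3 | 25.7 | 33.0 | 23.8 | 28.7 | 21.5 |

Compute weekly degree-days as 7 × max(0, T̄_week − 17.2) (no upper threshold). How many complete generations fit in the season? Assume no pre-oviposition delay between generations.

2 generations

Weekly DD (7 × max(0, T̄ − 17.2)): 74.9, 46.9, 39.2, 121.1, 88.2, 46.9, 40.6, 112.0, 87.5, 115.5, 50.4, 15.4, 51.8, 78.4, 49.7, 59.5, 110.6, 46.2, 80.5, 30.1.
Season total = 1345.4 DD.
Complete generations = ⌊1345.4 / 463⌋ = 2.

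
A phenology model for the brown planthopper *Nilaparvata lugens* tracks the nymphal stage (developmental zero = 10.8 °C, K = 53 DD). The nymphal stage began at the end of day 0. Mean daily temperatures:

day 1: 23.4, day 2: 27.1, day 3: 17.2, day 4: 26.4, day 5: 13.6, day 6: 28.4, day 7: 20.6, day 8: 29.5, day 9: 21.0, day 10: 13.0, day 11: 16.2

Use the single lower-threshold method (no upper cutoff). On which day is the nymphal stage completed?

day 5

Daily DD above 10.8 °C: 12.6, 16.3, 6.4, 15.6, 2.8, 17.6, 9.8, 18.7, 10.2, 2.2, 5.4.
Cumulative: 12.6, 28.9, 35.3, 50.9, 53.7, 71.3, 81.1, 99.8, 110.0, 112.2, 117.6.
The total first reaches 53 DD on day 5.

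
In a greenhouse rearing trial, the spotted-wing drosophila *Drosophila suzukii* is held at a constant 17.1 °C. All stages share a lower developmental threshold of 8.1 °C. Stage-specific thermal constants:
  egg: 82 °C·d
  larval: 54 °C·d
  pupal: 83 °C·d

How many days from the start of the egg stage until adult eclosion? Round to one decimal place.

24.3 days

Daily accumulation at 17.1 °C = 17.1 − 8.1 = 9.0 DD/day.
Total K = 82 + 54 + 83 = 219 DD.
Total duration = 219 / 9.0 = 24.333 ≈ 24.3 days.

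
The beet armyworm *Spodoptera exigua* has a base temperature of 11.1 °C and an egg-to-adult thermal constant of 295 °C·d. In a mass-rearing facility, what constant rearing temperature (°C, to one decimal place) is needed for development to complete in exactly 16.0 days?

Required daily accumulation = 295 / 16.0 = 18.438 DD/day.
T = T_base + 18.438 = 11.1 + 18.438 = 29.538 ≈ 29.5 °C.

29.5 °C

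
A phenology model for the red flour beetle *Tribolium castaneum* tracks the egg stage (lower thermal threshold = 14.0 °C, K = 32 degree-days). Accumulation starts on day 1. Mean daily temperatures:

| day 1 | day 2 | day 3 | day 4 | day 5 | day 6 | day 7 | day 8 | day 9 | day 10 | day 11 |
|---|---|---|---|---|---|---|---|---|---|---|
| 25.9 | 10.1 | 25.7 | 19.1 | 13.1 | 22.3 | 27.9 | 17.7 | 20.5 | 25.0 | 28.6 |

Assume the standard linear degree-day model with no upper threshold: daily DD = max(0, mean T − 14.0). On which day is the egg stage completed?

Daily DD above 14.0 °C: 11.9, 0.0, 11.7, 5.1, 0.0, 8.3, 13.9, 3.7, 6.5, 11.0, 14.6.
Cumulative: 11.9, 11.9, 23.6, 28.7, 28.7, 37.0, 50.9, 54.6, 61.1, 72.1, 86.7.
The total first reaches 32 DD on day 6.

day 6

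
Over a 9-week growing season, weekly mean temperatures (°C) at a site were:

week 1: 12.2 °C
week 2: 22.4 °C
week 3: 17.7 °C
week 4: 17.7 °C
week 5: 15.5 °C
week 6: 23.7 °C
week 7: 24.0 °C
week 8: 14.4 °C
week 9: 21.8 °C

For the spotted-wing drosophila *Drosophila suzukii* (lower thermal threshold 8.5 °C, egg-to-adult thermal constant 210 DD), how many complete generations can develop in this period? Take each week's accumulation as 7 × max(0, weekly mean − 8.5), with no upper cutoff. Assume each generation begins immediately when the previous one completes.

3 generations

Weekly DD (7 × max(0, T̄ − 8.5)): 25.9, 97.3, 64.4, 64.4, 49.0, 106.4, 108.5, 41.3, 93.1.
Season total = 650.3 DD.
Complete generations = ⌊650.3 / 210⌋ = 3.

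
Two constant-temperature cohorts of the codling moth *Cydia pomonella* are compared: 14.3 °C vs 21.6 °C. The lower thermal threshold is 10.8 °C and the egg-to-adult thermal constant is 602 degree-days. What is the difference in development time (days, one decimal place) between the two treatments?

At 14.3 °C: 602 / (14.3 − 10.8) = 602 / 3.5 = 172.000 d.
At 21.6 °C: 602 / (21.6 − 10.8) = 602 / 10.8 = 55.741 d.
Difference = |172.000 − 55.741| = 116.259 ≈ 116.3 days.

116.3 days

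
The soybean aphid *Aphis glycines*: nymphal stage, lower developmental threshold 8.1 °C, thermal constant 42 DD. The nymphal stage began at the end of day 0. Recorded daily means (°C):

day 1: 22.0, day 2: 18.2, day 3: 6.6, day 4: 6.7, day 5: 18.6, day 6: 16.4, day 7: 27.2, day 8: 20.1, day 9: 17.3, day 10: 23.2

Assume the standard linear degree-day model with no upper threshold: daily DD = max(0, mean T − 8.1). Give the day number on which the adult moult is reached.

day 6

Daily DD above 8.1 °C: 13.9, 10.1, 0.0, 0.0, 10.5, 8.3, 19.1, 12.0, 9.2, 15.1.
Cumulative: 13.9, 24.0, 24.0, 24.0, 34.5, 42.8, 61.9, 73.9, 83.1, 98.2.
The total first reaches 42 DD on day 6.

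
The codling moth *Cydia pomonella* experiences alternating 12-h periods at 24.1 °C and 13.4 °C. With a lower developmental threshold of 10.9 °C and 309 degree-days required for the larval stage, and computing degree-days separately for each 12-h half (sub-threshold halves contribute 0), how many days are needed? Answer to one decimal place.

39.4 days

Day half: max(0, 24.1 − 10.9) × 0.5 = 13.2 × 0.5 = 6.60 DD.
Night half: max(0, 13.4 − 10.9) × 0.5 = 2.5 × 0.5 = 1.25 DD.
Per 24 h: 7.85 DD/day.
Duration = 309 / 7.85 = 39.363 ≈ 39.4 days.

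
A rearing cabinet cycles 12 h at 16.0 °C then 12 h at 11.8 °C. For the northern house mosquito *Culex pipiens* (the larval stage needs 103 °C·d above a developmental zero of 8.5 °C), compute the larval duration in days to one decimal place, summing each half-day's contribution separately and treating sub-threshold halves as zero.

19.1 days

Day half: max(0, 16.0 − 8.5) × 0.5 = 7.5 × 0.5 = 3.75 DD.
Night half: max(0, 11.8 − 8.5) × 0.5 = 3.3 × 0.5 = 1.65 DD.
Per 24 h: 5.40 DD/day.
Duration = 103 / 5.40 = 19.074 ≈ 19.1 days.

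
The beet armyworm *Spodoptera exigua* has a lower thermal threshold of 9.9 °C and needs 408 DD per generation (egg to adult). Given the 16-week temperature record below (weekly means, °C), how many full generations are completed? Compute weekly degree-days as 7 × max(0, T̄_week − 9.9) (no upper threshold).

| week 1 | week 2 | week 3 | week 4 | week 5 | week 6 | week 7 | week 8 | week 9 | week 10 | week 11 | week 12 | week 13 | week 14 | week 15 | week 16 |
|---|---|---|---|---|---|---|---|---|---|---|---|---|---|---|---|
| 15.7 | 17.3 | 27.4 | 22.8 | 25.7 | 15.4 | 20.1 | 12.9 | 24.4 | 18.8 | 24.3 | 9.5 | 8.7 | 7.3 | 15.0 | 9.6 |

2 generations

Weekly DD (7 × max(0, T̄ − 9.9)): 40.6, 51.8, 122.5, 90.3, 110.6, 38.5, 71.4, 21.0, 101.5, 62.3, 100.8, 0.0, 0.0, 0.0, 35.7, 0.0.
Season total = 847.0 DD.
Complete generations = ⌊847.0 / 408⌋ = 2.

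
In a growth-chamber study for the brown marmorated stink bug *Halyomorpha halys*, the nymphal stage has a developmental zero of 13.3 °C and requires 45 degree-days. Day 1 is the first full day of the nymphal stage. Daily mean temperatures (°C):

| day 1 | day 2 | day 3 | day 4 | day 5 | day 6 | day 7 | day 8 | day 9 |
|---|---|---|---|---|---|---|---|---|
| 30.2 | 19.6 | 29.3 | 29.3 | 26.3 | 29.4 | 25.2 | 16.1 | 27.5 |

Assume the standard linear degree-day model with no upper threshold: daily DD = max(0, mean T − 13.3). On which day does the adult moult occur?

Daily DD above 13.3 °C: 16.9, 6.3, 16.0, 16.0, 13.0, 16.1, 11.9, 2.8, 14.2.
Cumulative: 16.9, 23.2, 39.2, 55.2, 68.2, 84.3, 96.2, 99.0, 113.2.
The total first reaches 45 DD on day 4.

day 4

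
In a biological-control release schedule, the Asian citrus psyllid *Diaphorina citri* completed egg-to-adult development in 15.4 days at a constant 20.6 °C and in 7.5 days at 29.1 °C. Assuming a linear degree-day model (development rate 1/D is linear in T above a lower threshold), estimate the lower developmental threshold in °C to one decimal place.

Linear rate model ⇒ the product D·(T − T_b) is constant across temperatures.
15.4·(20.6 − T_b) = 7.5·(29.1 − T_b)
T_b = (15.4·20.6 − 7.5·29.1) / (15.4 − 7.5) = 98.99 / 7.9 = 12.530 °C ≈ 12.5 °C.

12.5 °C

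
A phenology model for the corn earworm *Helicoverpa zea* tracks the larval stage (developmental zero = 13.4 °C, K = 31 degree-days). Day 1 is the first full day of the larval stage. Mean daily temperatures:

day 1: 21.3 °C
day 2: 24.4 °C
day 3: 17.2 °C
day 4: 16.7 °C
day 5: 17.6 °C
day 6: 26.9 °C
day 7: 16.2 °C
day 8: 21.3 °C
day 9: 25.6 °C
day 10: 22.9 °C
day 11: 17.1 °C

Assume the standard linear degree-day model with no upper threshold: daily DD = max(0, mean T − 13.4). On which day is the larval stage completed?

Daily DD above 13.4 °C: 7.9, 11.0, 3.8, 3.3, 4.2, 13.5, 2.8, 7.9, 12.2, 9.5, 3.7.
Cumulative: 7.9, 18.9, 22.7, 26.0, 30.2, 43.7, 46.5, 54.4, 66.6, 76.1, 79.8.
The total first reaches 31 DD on day 6.

day 6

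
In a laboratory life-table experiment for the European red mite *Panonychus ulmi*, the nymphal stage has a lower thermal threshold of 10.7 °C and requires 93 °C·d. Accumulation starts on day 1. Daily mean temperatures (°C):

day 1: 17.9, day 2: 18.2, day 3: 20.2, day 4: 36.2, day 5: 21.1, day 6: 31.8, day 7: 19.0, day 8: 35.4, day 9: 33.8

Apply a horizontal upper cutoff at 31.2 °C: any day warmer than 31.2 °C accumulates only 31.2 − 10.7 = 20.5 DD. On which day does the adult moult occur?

Daily DD above 10.7 °C (capped at 20.5): 7.2, 7.5, 9.5, 20.5, 10.4, 20.5, 8.3, 20.5, 20.5.
Cumulative: 7.2, 14.7, 24.2, 44.7, 55.1, 75.6, 83.9, 104.4, 124.9.
The total first reaches 93 DD on day 8.

day 8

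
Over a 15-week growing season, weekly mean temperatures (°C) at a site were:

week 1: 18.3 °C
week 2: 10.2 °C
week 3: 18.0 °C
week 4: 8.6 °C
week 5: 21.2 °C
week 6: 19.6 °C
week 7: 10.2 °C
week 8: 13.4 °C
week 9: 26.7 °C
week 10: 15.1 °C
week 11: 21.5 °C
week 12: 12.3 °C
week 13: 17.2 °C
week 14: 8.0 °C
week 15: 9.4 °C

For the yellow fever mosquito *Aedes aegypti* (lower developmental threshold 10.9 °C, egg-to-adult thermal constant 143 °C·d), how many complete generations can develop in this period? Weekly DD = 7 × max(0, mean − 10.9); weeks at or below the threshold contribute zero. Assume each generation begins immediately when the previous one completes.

3 generations

Weekly DD (7 × max(0, T̄ − 10.9)): 51.8, 0.0, 49.7, 0.0, 72.1, 60.9, 0.0, 17.5, 110.6, 29.4, 74.2, 9.8, 44.1, 0.0, 0.0.
Season total = 520.1 DD.
Complete generations = ⌊520.1 / 143⌋ = 3.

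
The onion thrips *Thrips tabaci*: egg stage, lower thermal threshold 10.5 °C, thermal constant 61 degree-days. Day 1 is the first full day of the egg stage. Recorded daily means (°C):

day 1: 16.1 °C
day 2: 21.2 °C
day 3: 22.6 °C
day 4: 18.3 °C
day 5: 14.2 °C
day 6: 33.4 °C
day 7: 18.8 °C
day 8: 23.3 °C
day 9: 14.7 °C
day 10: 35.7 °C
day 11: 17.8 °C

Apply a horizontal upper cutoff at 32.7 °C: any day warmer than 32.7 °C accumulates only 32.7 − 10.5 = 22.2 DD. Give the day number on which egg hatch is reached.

day 6

Daily DD above 10.5 °C (capped at 22.2): 5.6, 10.7, 12.1, 7.8, 3.7, 22.2, 8.3, 12.8, 4.2, 22.2, 7.3.
Cumulative: 5.6, 16.3, 28.4, 36.2, 39.9, 62.1, 70.4, 83.2, 87.4, 109.6, 116.9.
The total first reaches 61 DD on day 6.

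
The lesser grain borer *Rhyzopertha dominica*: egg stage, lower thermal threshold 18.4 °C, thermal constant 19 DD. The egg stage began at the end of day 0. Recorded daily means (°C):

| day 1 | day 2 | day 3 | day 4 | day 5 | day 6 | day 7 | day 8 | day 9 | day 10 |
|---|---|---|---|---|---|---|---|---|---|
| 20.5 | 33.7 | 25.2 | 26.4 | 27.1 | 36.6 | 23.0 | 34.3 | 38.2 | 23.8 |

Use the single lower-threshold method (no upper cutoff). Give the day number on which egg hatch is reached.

day 3

Daily DD above 18.4 °C: 2.1, 15.3, 6.8, 8.0, 8.7, 18.2, 4.6, 15.9, 19.8, 5.4.
Cumulative: 2.1, 17.4, 24.2, 32.2, 40.9, 59.1, 63.7, 79.6, 99.4, 104.8.
The total first reaches 19 DD on day 3.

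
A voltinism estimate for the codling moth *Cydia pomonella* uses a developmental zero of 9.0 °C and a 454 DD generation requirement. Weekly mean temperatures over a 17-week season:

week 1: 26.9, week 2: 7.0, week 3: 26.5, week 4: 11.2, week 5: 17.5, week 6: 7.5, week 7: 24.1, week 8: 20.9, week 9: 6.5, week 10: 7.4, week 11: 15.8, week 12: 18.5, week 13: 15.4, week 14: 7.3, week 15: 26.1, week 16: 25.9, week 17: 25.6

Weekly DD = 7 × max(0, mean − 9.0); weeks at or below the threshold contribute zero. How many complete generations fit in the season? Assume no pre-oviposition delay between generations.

2 generations

Weekly DD (7 × max(0, T̄ − 9.0)): 125.3, 0.0, 122.5, 15.4, 59.5, 0.0, 105.7, 83.3, 0.0, 0.0, 47.6, 66.5, 44.8, 0.0, 119.7, 118.3, 116.2.
Season total = 1024.8 DD.
Complete generations = ⌊1024.8 / 454⌋ = 2.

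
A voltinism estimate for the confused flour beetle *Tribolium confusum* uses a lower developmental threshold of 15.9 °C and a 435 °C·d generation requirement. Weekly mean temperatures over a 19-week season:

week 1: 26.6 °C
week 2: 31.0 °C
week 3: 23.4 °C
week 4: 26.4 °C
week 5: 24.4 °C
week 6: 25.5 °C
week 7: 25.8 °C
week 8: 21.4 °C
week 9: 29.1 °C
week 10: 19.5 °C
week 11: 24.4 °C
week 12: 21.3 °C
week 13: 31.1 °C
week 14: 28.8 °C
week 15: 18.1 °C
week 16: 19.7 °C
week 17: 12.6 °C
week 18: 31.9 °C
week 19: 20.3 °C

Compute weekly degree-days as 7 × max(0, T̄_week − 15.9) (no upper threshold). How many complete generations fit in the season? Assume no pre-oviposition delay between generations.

2 generations

Weekly DD (7 × max(0, T̄ − 15.9)): 74.9, 105.7, 52.5, 73.5, 59.5, 67.2, 69.3, 38.5, 92.4, 25.2, 59.5, 37.8, 106.4, 90.3, 15.4, 26.6, 0.0, 112.0, 30.8.
Season total = 1137.5 DD.
Complete generations = ⌊1137.5 / 435⌋ = 2.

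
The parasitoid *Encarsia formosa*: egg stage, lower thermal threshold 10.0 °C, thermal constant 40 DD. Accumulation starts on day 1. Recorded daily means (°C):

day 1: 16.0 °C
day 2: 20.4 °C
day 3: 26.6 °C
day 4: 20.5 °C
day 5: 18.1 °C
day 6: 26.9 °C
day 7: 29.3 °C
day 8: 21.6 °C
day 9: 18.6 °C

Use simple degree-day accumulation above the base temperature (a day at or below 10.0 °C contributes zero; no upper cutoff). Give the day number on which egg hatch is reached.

day 4

Daily DD above 10.0 °C: 6.0, 10.4, 16.6, 10.5, 8.1, 16.9, 19.3, 11.6, 8.6.
Cumulative: 6.0, 16.4, 33.0, 43.5, 51.6, 68.5, 87.8, 99.4, 108.0.
The total first reaches 40 DD on day 4.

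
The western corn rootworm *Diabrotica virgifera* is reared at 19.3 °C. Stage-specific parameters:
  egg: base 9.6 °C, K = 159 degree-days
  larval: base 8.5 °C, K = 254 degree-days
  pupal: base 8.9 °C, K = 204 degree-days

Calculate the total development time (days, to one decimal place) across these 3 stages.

59.5 days

egg: 159 / (19.3 − 9.6) = 159 / 9.7 = 16.392 d.
larval: 254 / (19.3 − 8.5) = 254 / 10.8 = 23.519 d.
pupal: 204 / (19.3 − 8.9) = 204 / 10.4 = 19.615 d.
Sum = 59.526 ≈ 59.5 days.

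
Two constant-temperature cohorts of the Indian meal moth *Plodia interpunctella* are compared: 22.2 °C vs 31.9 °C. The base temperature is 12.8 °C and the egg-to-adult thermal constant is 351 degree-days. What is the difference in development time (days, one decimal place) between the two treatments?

At 22.2 °C: 351 / (22.2 − 12.8) = 351 / 9.4 = 37.340 d.
At 31.9 °C: 351 / (31.9 − 12.8) = 351 / 19.1 = 18.377 d.
Difference = |37.340 − 18.377| = 18.963 ≈ 19.0 days.

19.0 days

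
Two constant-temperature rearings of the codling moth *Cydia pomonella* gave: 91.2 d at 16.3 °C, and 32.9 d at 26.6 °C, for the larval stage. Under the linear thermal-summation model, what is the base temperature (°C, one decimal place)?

Under the model K = D·(T − T_b), so D₁·(T₁ − T_b) = D₂·(T₂ − T_b).
91.2·(16.3 − T_b) = 32.9·(26.6 − T_b)
T_b = (91.2·16.3 − 32.9·26.6) / (91.2 − 32.9) = 611.42 / 58.3 = 10.487 °C ≈ 10.5 °C.

10.5 °C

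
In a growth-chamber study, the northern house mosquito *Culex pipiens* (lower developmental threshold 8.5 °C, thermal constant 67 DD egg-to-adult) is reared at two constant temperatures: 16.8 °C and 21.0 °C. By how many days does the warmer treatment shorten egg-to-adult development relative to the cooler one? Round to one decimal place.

2.7 days

At 16.8 °C: 67 / (16.8 − 8.5) = 67 / 8.3 = 8.072 d.
At 21.0 °C: 67 / (21.0 − 8.5) = 67 / 12.5 = 5.360 d.
Difference = |8.072 − 5.360| = 2.712 ≈ 2.7 days.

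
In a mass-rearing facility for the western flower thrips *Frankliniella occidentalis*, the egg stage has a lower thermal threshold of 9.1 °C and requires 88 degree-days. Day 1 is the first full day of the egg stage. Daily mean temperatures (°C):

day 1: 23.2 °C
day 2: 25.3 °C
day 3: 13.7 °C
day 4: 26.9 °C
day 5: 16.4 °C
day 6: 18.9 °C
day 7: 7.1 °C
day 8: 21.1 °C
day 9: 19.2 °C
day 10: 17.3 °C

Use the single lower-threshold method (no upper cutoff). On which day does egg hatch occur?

Daily DD above 9.1 °C: 14.1, 16.2, 4.6, 17.8, 7.3, 9.8, 0.0, 12.0, 10.1, 8.2.
Cumulative: 14.1, 30.3, 34.9, 52.7, 60.0, 69.8, 69.8, 81.8, 91.9, 100.1.
The total first reaches 88 DD on day 9.

day 9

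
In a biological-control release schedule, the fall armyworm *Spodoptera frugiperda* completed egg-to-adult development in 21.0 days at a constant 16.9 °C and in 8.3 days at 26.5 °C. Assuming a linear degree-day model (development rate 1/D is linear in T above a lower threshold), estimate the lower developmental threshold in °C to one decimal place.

Under the model K = D·(T − T_b), so D₁·(T₁ − T_b) = D₂·(T₂ − T_b).
21.0·(16.9 − T_b) = 8.3·(26.5 − T_b)
T_b = (21.0·16.9 − 8.3·26.5) / (21.0 − 8.3) = 134.95 / 12.7 = 10.626 °C ≈ 10.6 °C.

10.6 °C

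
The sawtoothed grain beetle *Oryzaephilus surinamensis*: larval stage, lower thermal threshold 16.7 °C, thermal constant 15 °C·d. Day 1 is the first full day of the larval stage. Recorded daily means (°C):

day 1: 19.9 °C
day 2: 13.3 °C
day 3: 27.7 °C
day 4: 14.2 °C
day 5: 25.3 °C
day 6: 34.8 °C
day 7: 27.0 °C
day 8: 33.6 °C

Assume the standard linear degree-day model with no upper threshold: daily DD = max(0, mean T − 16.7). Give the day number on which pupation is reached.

Daily DD above 16.7 °C: 3.2, 0.0, 11.0, 0.0, 8.6, 18.1, 10.3, 16.9.
Cumulative: 3.2, 3.2, 14.2, 14.2, 22.8, 40.9, 51.2, 68.1.
The total first reaches 15 DD on day 5.

day 5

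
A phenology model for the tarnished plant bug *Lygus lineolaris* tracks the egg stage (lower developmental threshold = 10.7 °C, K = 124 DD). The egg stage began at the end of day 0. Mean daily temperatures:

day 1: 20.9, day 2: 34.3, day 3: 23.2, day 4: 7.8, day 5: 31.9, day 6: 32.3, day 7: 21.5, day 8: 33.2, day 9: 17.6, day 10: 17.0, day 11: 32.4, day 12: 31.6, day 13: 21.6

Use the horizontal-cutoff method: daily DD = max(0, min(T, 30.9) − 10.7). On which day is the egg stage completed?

day 10

Daily DD above 10.7 °C (capped at 20.2): 10.2, 20.2, 12.5, 0.0, 20.2, 20.2, 10.8, 20.2, 6.9, 6.3, 20.2, 20.2, 10.9.
Cumulative: 10.2, 30.4, 42.9, 42.9, 63.1, 83.3, 94.1, 114.3, 121.2, 127.5, 147.7, 167.9, 178.8.
The total first reaches 124 DD on day 10.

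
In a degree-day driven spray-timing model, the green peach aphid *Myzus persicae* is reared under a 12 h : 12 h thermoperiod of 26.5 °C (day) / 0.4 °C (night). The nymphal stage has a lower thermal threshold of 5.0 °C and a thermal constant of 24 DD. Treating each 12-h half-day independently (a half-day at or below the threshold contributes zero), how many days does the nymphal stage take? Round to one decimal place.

Day half: max(0, 26.5 − 5.0) × 0.5 = 21.5 × 0.5 = 10.75 DD.
Night half: max(0, 0.4 − 5.0) × 0.5 = 0.0 × 0.5 = 0.00 DD.
Per 24 h: 10.75 DD/day.
Duration = 24 / 10.75 = 2.233 ≈ 2.2 days.

2.2 days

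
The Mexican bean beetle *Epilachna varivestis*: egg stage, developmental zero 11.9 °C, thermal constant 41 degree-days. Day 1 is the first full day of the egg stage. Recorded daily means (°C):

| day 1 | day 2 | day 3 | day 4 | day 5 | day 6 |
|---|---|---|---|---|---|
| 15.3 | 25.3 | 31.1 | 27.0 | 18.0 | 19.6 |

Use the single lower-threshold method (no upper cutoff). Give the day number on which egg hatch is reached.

day 4

Daily DD above 11.9 °C: 3.4, 13.4, 19.2, 15.1, 6.1, 7.7.
Cumulative: 3.4, 16.8, 36.0, 51.1, 57.2, 64.9.
The total first reaches 41 DD on day 4.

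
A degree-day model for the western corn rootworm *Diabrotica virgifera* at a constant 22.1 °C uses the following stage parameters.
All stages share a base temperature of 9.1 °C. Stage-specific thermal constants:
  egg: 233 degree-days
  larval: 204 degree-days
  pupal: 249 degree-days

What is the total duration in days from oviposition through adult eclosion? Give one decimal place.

Daily accumulation at 22.1 °C = 22.1 − 9.1 = 13.0 DD/day.
Total K = 233 + 204 + 249 = 686 DD.
Total duration = 686 / 13.0 = 52.769 ≈ 52.8 days.

52.8 days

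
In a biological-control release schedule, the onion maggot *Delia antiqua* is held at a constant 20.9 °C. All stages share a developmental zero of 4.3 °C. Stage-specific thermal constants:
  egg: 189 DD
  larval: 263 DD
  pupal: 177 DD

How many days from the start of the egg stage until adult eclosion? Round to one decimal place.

37.9 days

Daily accumulation at 20.9 °C = 20.9 − 4.3 = 16.6 DD/day.
Total K = 189 + 263 + 177 = 629 DD.
Total duration = 629 / 16.6 = 37.892 ≈ 37.9 days.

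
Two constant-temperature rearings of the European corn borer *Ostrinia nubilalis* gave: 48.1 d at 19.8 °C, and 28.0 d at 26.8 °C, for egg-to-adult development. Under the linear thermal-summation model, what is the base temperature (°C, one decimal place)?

Linear rate model ⇒ the product D·(T − T_b) is constant across temperatures.
48.1·(19.8 − T_b) = 28.0·(26.8 − T_b)
T_b = (48.1·19.8 − 28.0·26.8) / (48.1 − 28.0) = 201.98 / 20.1 = 10.049 °C ≈ 10.0 °C.

10.0 °C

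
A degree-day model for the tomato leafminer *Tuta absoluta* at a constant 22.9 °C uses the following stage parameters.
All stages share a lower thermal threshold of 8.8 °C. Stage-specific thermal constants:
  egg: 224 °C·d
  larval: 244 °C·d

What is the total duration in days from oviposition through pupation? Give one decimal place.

33.2 days

Daily accumulation at 22.9 °C = 22.9 − 8.8 = 14.1 DD/day.
Total K = 224 + 244 = 468 DD.
Total duration = 468 / 14.1 = 33.191 ≈ 33.2 days.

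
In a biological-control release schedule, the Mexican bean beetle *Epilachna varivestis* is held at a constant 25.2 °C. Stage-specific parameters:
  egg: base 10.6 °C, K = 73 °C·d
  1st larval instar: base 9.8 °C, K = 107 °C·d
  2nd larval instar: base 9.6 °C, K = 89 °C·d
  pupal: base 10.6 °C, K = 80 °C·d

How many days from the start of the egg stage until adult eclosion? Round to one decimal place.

23.1 days

egg: 73 / (25.2 − 10.6) = 73 / 14.6 = 5.000 d.
1st larval instar: 107 / (25.2 − 9.8) = 107 / 15.4 = 6.948 d.
2nd larval instar: 89 / (25.2 − 9.6) = 89 / 15.6 = 5.705 d.
pupal: 80 / (25.2 − 10.6) = 80 / 14.6 = 5.479 d.
Sum = 23.133 ≈ 23.1 days.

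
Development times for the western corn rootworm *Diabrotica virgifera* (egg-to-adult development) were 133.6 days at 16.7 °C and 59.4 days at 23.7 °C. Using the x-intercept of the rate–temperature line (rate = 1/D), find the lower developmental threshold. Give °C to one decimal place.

Linear rate model ⇒ the product D·(T − T_b) is constant across temperatures.
133.6·(16.7 − T_b) = 59.4·(23.7 − T_b)
T_b = (133.6·16.7 − 59.4·23.7) / (133.6 − 59.4) = 823.34 / 74.2 = 11.096 °C ≈ 11.1 °C.

11.1 °C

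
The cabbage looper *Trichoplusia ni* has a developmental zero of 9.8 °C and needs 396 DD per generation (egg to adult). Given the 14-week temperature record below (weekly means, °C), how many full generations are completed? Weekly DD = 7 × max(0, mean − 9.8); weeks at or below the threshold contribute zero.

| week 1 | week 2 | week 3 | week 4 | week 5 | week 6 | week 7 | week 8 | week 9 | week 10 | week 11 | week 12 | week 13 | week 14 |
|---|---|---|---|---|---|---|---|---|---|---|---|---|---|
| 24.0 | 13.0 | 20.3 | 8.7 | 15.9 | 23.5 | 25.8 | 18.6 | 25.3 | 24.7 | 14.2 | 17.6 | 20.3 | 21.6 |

2 generations

Weekly DD (7 × max(0, T̄ − 9.8)): 99.4, 22.4, 73.5, 0.0, 42.7, 95.9, 112.0, 61.6, 108.5, 104.3, 30.8, 54.6, 73.5, 82.6.
Season total = 961.8 DD.
Complete generations = ⌊961.8 / 396⌋ = 2.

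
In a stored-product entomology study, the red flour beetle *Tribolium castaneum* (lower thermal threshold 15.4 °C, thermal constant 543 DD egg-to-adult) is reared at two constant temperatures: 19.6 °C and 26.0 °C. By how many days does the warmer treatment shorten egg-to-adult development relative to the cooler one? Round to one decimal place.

78.1 days

At 19.6 °C: 543 / (19.6 − 15.4) = 543 / 4.2 = 129.286 d.
At 26.0 °C: 543 / (26.0 − 15.4) = 543 / 10.6 = 51.226 d.
Difference = |129.286 − 51.226| = 78.059 ≈ 78.1 days.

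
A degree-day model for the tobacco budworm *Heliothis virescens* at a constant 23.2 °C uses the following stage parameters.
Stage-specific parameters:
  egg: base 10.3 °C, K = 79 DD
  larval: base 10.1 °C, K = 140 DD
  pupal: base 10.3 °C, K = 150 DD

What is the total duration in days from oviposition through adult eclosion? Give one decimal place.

egg: 79 / (23.2 − 10.3) = 79 / 12.9 = 6.124 d.
larval: 140 / (23.2 − 10.1) = 140 / 13.1 = 10.687 d.
pupal: 150 / (23.2 − 10.3) = 150 / 12.9 = 11.628 d.
Sum = 28.439 ≈ 28.4 days.

28.4 days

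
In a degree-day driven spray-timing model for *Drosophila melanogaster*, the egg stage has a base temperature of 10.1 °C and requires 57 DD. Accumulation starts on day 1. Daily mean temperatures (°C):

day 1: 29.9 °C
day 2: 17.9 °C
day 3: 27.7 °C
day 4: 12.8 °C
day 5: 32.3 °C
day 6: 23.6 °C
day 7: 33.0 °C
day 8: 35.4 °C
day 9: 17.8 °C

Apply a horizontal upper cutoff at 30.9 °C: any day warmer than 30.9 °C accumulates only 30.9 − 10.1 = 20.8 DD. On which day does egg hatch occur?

day 5

Daily DD above 10.1 °C (capped at 20.8): 19.8, 7.8, 17.6, 2.7, 20.8, 13.5, 20.8, 20.8, 7.7.
Cumulative: 19.8, 27.6, 45.2, 47.9, 68.7, 82.2, 103.0, 123.8, 131.5.
The total first reaches 57 DD on day 5.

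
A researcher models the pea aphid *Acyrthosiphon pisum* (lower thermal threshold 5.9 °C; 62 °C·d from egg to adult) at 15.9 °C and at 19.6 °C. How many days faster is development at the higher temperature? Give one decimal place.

At 15.9 °C: 62 / (15.9 − 5.9) = 62 / 10.0 = 6.200 d.
At 19.6 °C: 62 / (19.6 − 5.9) = 62 / 13.7 = 4.526 d.
Difference = |6.200 − 4.526| = 1.674 ≈ 1.7 days.

1.7 days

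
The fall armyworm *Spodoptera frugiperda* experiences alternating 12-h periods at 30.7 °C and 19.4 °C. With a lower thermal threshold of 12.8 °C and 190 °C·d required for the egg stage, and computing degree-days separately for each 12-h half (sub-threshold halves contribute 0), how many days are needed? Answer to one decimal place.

15.5 days

Day half: max(0, 30.7 − 12.8) × 0.5 = 17.9 × 0.5 = 8.95 DD.
Night half: max(0, 19.4 − 12.8) × 0.5 = 6.6 × 0.5 = 3.30 DD.
Per 24 h: 12.25 DD/day.
Duration = 190 / 12.25 = 15.510 ≈ 15.5 days.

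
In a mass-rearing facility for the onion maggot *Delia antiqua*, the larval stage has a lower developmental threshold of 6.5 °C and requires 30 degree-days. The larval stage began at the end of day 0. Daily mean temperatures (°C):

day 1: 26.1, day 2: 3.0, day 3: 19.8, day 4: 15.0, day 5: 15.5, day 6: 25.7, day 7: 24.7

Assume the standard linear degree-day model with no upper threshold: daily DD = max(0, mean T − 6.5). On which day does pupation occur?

Daily DD above 6.5 °C: 19.6, 0.0, 13.3, 8.5, 9.0, 19.2, 18.2.
Cumulative: 19.6, 19.6, 32.9, 41.4, 50.4, 69.6, 87.8.
The total first reaches 30 DD on day 3.

day 3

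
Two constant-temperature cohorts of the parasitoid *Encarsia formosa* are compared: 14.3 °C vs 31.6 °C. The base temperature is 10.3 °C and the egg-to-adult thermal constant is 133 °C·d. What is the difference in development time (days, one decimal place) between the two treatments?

At 14.3 °C: 133 / (14.3 − 10.3) = 133 / 4.0 = 33.250 d.
At 31.6 °C: 133 / (31.6 − 10.3) = 133 / 21.3 = 6.244 d.
Difference = |33.250 − 6.244| = 27.006 ≈ 27.0 days.

27.0 days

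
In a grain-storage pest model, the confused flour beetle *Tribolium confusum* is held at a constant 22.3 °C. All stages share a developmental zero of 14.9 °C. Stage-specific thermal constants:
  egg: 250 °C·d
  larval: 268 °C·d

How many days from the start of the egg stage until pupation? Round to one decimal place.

Daily accumulation at 22.3 °C = 22.3 − 14.9 = 7.4 DD/day.
Total K = 250 + 268 = 518 DD.
Total duration = 518 / 7.4 = 70.000 ≈ 70.0 days.

70.0 days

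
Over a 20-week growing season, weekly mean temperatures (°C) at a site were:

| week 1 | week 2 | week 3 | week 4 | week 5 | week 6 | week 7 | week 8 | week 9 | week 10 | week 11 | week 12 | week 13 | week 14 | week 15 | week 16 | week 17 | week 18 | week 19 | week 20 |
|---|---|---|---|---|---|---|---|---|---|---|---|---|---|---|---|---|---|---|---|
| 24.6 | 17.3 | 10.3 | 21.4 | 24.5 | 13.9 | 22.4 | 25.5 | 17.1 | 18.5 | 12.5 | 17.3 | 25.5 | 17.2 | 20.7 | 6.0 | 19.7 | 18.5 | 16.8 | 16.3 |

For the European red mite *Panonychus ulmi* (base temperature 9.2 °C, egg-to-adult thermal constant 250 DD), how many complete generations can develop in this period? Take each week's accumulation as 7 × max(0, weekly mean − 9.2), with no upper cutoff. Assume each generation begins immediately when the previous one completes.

5 generations

Weekly DD (7 × max(0, T̄ − 9.2)): 107.8, 56.7, 7.7, 85.4, 107.1, 32.9, 92.4, 114.1, 55.3, 65.1, 23.1, 56.7, 114.1, 56.0, 80.5, 0.0, 73.5, 65.1, 53.2, 49.7.
Season total = 1296.4 DD.
Complete generations = ⌊1296.4 / 250⌋ = 5.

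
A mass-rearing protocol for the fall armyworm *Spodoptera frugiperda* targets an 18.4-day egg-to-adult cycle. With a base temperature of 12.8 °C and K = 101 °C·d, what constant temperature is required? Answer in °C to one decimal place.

18.3 °C

Required daily accumulation = 101 / 18.4 = 5.489 DD/day.
T = T_base + 5.489 = 12.8 + 5.489 = 18.289 ≈ 18.3 °C.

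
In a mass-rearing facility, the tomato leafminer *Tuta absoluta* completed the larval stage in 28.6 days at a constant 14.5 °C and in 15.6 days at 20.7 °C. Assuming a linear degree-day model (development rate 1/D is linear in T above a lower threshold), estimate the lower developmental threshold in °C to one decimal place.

Linear rate model ⇒ the product D·(T − T_b) is constant across temperatures.
28.6·(14.5 − T_b) = 15.6·(20.7 − T_b)
T_b = (28.6·14.5 − 15.6·20.7) / (28.6 − 15.6) = 91.78 / 13.0 = 7.060 °C ≈ 7.1 °C.

7.1 °C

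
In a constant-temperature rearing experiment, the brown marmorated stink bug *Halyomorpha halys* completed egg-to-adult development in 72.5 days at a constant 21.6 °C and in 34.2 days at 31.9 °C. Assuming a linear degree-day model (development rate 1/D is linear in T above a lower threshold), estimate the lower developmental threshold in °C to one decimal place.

Equal thermal constants: D₁(T₁ − T_b) = D₂(T₂ − T_b).
72.5·(21.6 − T_b) = 34.2·(31.9 − T_b)
T_b = (72.5·21.6 − 34.2·31.9) / (72.5 − 34.2) = 475.02 / 38.3 = 12.403 °C ≈ 12.4 °C.

12.4 °C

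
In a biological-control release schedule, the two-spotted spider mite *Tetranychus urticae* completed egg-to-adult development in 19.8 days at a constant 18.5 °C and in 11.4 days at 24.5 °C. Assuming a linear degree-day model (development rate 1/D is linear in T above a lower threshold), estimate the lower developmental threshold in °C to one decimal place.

10.4 °C

Under the model K = D·(T − T_b), so D₁·(T₁ − T_b) = D₂·(T₂ − T_b).
19.8·(18.5 − T_b) = 11.4·(24.5 − T_b)
T_b = (19.8·18.5 − 11.4·24.5) / (19.8 − 11.4) = 87.00 / 8.4 = 10.357 °C ≈ 10.4 °C.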